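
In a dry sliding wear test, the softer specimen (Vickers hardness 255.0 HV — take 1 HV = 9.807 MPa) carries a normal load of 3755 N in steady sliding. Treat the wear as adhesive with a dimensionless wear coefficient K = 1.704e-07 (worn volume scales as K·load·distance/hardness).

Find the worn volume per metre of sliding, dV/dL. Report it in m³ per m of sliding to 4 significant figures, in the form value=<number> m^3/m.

value=2.559e-13 m^3/m

Displayed values are rounded, and all arithmetic carries full float precision — a lone final rounding, at 4 significant digits.
Hardness H = 255.0 HV × 9.807 MPa/HV = 2501 MPa = 2.501e+09 Pa.
SI base units throughout: W = 3755 N, H = 2.501e+09 Pa, K = 1.704e-07.
Volumetric rate dV/dL = K·W/H (independent of L): 1.704e-07 · 3755 / 2.501e+09 = 2.559e-13 m³/m.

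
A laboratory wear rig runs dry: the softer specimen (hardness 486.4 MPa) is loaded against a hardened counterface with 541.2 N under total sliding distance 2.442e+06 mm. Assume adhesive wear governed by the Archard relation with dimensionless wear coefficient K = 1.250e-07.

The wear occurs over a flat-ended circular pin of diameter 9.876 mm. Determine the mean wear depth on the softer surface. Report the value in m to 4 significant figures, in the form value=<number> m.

The intermediates are displayed rounded. All working math runs at full precision; one last rounding: four significant digits.
Distance L = 2.442e+06 mm = 2442 m.
Hardness H = 486.4 MPa = 4.864e+08 Pa.
Pin diameter d = 9.876 mm = 0.009876 m. Contact area A = π·d²/4 = π·(0.009876 m)²/4 = 7.660e-05 m².
As SI base values: W = 541.2 N, H = 4.864e+08 Pa, K = 1.250e-07.
By Archard's law, V = K·W·L/H = 1.250e-07 · 541.2 · 2442 / 4.864e+08 = 3.396e-10 m³.
Mean wear depth h = V/A = 3.396e-10 / 7.660e-05 = 4.434e-06 m.

value=4.434e-06 m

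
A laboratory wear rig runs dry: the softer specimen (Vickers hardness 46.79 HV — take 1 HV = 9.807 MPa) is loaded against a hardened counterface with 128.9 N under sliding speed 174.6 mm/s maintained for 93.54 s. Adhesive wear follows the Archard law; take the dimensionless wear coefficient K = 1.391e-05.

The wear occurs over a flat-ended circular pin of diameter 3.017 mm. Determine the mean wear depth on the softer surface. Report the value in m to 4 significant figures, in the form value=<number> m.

The intermediates are printed rounded; all working math holds exact precision; rounded once at the end to four significant figures.
Sliding speed v = 174.6 mm/s = 0.1746 m/s. Total distance L = v·t = 0.1746 m/s × 93.54 s = 16.33 m.
Hardness H = 46.79 HV × 9.807 MPa/HV = 458.9 MPa = 4.589e+08 Pa.
Pin diameter d = 3.017 mm = 0.003017 m. Contact area A = π·d²/4 = π·(0.003017 m)²/4 = 7.149e-06 m².
Restated in SI base units: W = 128.9 N, H = 4.589e+08 Pa, K = 1.391e-05.
Wear volume V = K·W·L/H = 1.391e-05 · 128.9 · 16.33 / 4.589e+08 = 6.382e-11 m³.
Depth of wear h = V/A = 6.382e-11 / 7.149e-06 = 8.927e-06 m.

value=8.927e-06 m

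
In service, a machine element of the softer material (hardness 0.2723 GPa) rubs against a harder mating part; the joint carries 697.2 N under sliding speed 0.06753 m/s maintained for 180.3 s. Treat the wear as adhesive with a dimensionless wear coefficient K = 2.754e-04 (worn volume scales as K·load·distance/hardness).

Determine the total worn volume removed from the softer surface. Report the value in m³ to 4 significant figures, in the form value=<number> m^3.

value=8.586e-09 m^3

Intermediate values appear rounded; the computation carries full float precision. Rounded once at the end to four significant digits.
Convert: Distance covered L = v·t = 0.06753 m/s × 180.3 s = 12.18 m.
Convert: Hardness H = 0.2723 GPa = 2.723e+08 Pa.
As SI base values: W = 697.2 N, H = 2.723e+08 Pa, K = 2.754e-04.
Wear volume V = K·W·L/H = 2.754e-04 · 697.2 · 12.18 / 2.723e+08 = 8.586e-09 m³.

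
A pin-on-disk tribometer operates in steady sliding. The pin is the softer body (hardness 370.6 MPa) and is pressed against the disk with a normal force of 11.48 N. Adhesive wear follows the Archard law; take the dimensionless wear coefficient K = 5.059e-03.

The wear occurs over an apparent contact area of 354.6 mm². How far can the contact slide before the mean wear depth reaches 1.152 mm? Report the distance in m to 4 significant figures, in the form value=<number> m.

value=2607 m

Displayed values are rounded. Every step maintains full precision; rounded just once: 4 significant digits.
Hardness H = 370.6 MPa = 3.706e+08 Pa.
Contact area A = 354.6 mm² = 3.546e-04 m².
Depth limit h_lim = 1.152 mm = 0.001152 m.
In SI base units, W = 11.48 N, H = 3.706e+08 Pa, K = 5.059e-03.
Permissible volume V_lim = h_lim·A = 0.001152 · 3.546e-04 = 4.085e-07 m³.
Inverting, life L = V_lim·H/(K·W) = 4.085e-07 · 3.706e+08 / (5.059e-03 · 11.48) = 2607 m.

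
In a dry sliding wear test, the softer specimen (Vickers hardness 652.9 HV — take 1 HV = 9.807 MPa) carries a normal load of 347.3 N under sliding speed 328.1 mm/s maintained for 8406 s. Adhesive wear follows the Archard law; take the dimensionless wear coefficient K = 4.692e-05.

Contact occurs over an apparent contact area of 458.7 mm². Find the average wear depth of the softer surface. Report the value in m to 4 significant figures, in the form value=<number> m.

Shown intermediates are rounded — each operation maintains full float precision; one last rounding, at 4 significant figures.
Sliding speed v = 328.1 mm/s = 0.3281 m/s. Sliding distance L = v·t = 0.3281 m/s × 8406 s = 2758 m.
Hardness H = 652.9 HV × 9.807 MPa/HV = 6403 MPa = 6.403e+09 Pa.
Contact area A = 458.7 mm² = 4.587e-04 m².
Expressed in SI base units: W = 347.3 N, H = 6.403e+09 Pa, K = 4.692e-05.
The Archard volume V = K·W·L/H = 4.692e-05 · 347.3 · 2758 / 6.403e+09 = 7.019e-09 m³.
Mean depth h = V/A = 7.019e-09 / 4.587e-04 = 1.530e-05 m.

value=1.530e-05 m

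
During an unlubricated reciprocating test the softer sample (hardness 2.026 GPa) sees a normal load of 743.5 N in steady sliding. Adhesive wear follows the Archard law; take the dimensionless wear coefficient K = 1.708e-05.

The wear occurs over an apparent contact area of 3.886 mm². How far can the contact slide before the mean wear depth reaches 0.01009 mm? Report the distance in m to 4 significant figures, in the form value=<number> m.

value=6.256 m

The intermediates appear rounded; every step runs at exact precision. Rounded just once to 4 significant digits.
Convert: Hardness H = 2.026 GPa = 2.026e+09 Pa.
Convert: Contact area A = 3.886 mm² = 3.886e-06 m².
Convert: Depth limit h_lim = 0.01009 mm = 1.009e-05 m.
In SI base units, W = 743.5 N, H = 2.026e+09 Pa, K = 1.708e-05.
Limit volume V_lim = h_lim·A = 1.009e-05 · 3.886e-06 = 3.921e-11 m³.
Inverting, life L = V_lim·H/(K·W) = 3.921e-11 · 2.026e+09 / (1.708e-05 · 743.5) = 6.256 m.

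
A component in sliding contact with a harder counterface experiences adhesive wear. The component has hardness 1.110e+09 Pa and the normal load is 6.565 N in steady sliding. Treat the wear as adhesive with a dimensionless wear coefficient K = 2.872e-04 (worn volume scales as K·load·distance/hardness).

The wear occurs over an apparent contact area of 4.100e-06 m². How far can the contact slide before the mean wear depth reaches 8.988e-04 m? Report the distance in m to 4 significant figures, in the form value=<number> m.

The algebra keeps full precision; intermediates are shown rounded, and a single final rounding to four significant digits.
In SI base units, W = 6.565 N, H = 1.110e+09 Pa, K = 2.872e-04.
Wearable volume V_lim = h_lim·A = 8.988e-04 · 4.100e-06 = 3.685e-09 m³.
Sliding life L = V_lim·H/(K·W) = 3.685e-09 · 1.110e+09 / (2.872e-04 · 6.565) = 2169 m.

value=2169 m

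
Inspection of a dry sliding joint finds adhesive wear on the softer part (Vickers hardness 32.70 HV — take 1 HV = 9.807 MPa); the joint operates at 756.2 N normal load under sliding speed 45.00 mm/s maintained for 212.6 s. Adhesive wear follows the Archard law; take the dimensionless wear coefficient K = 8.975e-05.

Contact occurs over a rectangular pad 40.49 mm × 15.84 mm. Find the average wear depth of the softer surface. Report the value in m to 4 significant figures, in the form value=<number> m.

value=3.157e-06 m

The intermediates are shown rounded; all working math maintains exact precision; rounded once at the end to 4 significant figures.
Convert: Sliding speed v = 45.00 mm/s = 0.04500 m/s. The distance L = v·t = 0.04500 m/s × 212.6 s = 9.567 m.
Convert: Hardness H = 32.70 HV × 9.807 MPa/HV = 320.7 MPa = 3.207e+08 Pa.
Convert: Pad sides 40.49 mm × 15.84 mm = 0.04049 m × 0.01584 m. Contact area A = 0.04049 m × 0.01584 m = 6.414e-04 m².
Restated in SI base units: W = 756.2 N, H = 3.207e+08 Pa, K = 8.975e-05.
The Archard volume V = K·W·L/H = 8.975e-05 · 756.2 · 9.567 / 3.207e+08 = 2.025e-09 m³.
Mean wear depth h = V/A = 2.025e-09 / 6.414e-04 = 3.157e-06 m.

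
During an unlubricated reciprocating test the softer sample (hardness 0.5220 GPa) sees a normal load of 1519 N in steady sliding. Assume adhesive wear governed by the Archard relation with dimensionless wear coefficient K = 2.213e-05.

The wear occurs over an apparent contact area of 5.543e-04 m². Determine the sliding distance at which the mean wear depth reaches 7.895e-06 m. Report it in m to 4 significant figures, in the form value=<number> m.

value=67.96 m

Each operation runs at full float precision, and the intermediates are shown rounded. Rounded once at the end: 4 significant digits.
Hardness H = 0.5220 GPa = 5.220e+08 Pa.
SI base units throughout: W = 1519 N, H = 5.220e+08 Pa, K = 2.213e-05.
Limit volume V_lim = h_lim·A = 7.895e-06 · 5.543e-04 = 4.376e-09 m³.
Inverting, life L = V_lim·H/(K·W) = 4.376e-09 · 5.220e+08 / (2.213e-05 · 1519) = 67.96 m.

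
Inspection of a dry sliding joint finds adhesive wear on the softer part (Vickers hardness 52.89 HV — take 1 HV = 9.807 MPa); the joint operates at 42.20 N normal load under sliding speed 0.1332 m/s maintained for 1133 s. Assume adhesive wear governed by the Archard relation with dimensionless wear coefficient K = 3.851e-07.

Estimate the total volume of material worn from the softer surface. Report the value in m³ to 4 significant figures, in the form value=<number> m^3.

value=4.728e-12 m^3

Each operation keeps exact precision; the intermediates are printed rounded, and one final rounding: four significant figures.
Convert: Total distance L = v·t = 0.1332 m/s × 1133 s = 150.9 m.
Convert: Hardness H = 52.89 HV × 9.807 MPa/HV = 518.7 MPa = 5.187e+08 Pa.
Restated in SI base units: W = 42.20 N, H = 5.187e+08 Pa, K = 3.851e-07.
Volume removed: V = K·W·L/H = 3.851e-07 · 42.20 · 150.9 / 5.187e+08 = 4.728e-12 m³.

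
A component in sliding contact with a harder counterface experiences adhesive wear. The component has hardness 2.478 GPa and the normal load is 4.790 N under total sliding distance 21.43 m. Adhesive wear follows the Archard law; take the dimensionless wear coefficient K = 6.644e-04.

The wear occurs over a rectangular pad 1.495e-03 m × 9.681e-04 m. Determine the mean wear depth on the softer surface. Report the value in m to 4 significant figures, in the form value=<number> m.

value=1.902e-05 m

All arithmetic maintains exact precision. Quoted intermediates are rounded; a single final rounding: four significant digits.
Convert: Hardness H = 2.478 GPa = 2.478e+09 Pa.
Convert: Contact area A = 1.495e-03 m × 9.681e-04 m = 1.447e-06 m².
As SI base values: W = 4.790 N, H = 2.478e+09 Pa, K = 6.644e-04.
The Archard volume V = K·W·L/H = 6.644e-04 · 4.790 · 21.43 / 2.478e+09 = 2.752e-11 m³.
Wear depth h = V/A = 2.752e-11 / 1.447e-06 = 1.902e-05 m.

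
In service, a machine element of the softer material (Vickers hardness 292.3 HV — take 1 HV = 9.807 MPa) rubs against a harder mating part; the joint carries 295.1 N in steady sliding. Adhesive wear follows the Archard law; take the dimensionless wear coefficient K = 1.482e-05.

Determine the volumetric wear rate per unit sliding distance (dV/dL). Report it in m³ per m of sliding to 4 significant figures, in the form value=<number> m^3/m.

value=1.526e-12 m^3/m

The computation runs at exact precision — intermediate values are printed rounded, and a single final rounding to 4 significant figures.
Convert: Hardness H = 292.3 HV × 9.807 MPa/HV = 2867 MPa = 2.867e+09 Pa.
In SI base units: W = 295.1 N, H = 2.867e+09 Pa, K = 1.482e-05.
Volumetric rate dV/dL = K·W/H (no L dependence): 1.482e-05 · 295.1 / 2.867e+09 = 1.526e-12 m³/m.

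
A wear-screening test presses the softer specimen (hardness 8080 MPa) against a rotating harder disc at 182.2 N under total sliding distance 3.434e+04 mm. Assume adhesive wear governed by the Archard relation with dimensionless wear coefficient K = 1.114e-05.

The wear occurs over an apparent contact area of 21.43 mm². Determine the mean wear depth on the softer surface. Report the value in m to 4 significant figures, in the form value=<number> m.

Intermediates are printed rounded. Each operation maintains full precision — rounded once at the end, at 4 significant figures.
The distance L = 3.434e+04 mm = 34.34 m.
Hardness H = 8080 MPa = 8.080e+09 Pa.
Contact area A = 21.43 mm² = 2.143e-05 m².
In SI base units, W = 182.2 N, H = 8.080e+09 Pa, K = 1.114e-05.
By Archard's law, V = K·W·L/H = 1.114e-05 · 182.2 · 34.34 / 8.080e+09 = 8.626e-12 m³.
Wear depth h = V/A = 8.626e-12 / 2.143e-05 = 4.025e-07 m.

value=4.025e-07 m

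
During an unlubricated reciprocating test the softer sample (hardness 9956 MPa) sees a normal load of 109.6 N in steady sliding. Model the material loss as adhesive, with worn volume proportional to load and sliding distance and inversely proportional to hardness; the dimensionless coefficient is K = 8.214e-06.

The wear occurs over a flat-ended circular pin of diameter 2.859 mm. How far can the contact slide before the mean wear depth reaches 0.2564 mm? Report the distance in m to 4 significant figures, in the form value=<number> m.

value=1.820e+04 m

Intermediate values are printed rounded — every step carries full float precision; a single final rounding to four significant figures.
Hardness H = 9956 MPa = 9.956e+09 Pa.
Pin diameter d = 2.859 mm = 0.002859 m. Contact area A = π·d²/4 = π·(0.002859 m)²/4 = 6.420e-06 m².
Depth limit h_lim = 0.2564 mm = 2.564e-04 m.
Restated in SI base units: W = 109.6 N, H = 9.956e+09 Pa, K = 8.214e-06.
Permissible volume V_lim = h_lim·A = 2.564e-04 · 6.420e-06 = 1.646e-09 m³.
Thus life L = V_lim·H/(K·W) = 1.646e-09 · 9.956e+09 / (8.214e-06 · 109.6) = 1.820e+04 m.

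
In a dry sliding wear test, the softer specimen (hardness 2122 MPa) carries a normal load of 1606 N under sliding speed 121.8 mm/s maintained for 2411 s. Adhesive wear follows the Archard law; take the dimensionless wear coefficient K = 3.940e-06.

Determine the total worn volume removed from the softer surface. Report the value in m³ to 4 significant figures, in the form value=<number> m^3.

Intermediates appear rounded. The algebra carries exact precision, and one final rounding: four significant figures.
Sliding speed v = 121.8 mm/s = 0.1218 m/s. Sliding distance L = v·t = 0.1218 m/s × 2411 s = 293.7 m.
Hardness H = 2122 MPa = 2.122e+09 Pa.
Restated in SI base units: W = 1606 N, H = 2.122e+09 Pa, K = 3.940e-06.
By Archard's law, V = K·W·L/H = 3.940e-06 · 1606 · 293.7 / 2.122e+09 = 8.757e-10 m³.

value=8.757e-10 m^3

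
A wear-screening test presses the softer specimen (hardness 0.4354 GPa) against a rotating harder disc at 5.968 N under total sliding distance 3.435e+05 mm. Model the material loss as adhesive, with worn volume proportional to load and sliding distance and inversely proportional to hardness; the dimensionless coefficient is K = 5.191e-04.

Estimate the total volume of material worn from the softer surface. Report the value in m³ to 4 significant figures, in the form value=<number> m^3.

The algebra maintains exact precision, and the intermediates are shown rounded; a single final rounding, at 4 significant digits.
Total distance L = 3.435e+05 mm = 343.5 m.
Hardness H = 0.4354 GPa = 4.354e+08 Pa.
Restated in SI base units: W = 5.968 N, H = 4.354e+08 Pa, K = 5.191e-04.
Apply Archard: V = K·W·L/H = 5.191e-04 · 5.968 · 343.5 / 4.354e+08 = 2.444e-09 m³.

value=2.444e-09 m^3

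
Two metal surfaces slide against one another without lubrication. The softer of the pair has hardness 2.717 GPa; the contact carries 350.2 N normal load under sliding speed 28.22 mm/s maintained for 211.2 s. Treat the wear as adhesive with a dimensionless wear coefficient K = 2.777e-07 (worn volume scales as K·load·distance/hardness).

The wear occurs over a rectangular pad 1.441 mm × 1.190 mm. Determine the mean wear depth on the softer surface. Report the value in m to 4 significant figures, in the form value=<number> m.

value=1.244e-07 m

All arithmetic holds exact precision; the intermediates appear rounded — a lone final rounding, at four significant figures.
Sliding speed v = 28.22 mm/s = 0.02822 m/s. Path length L = v·t = 0.02822 m/s × 211.2 s = 5.960 m.
Hardness H = 2.717 GPa = 2.717e+09 Pa.
Pad sides 1.441 mm × 1.190 mm = 0.001441 m × 0.001190 m. Contact area A = 0.001441 m × 0.001190 m = 1.715e-06 m².
Collected in SI base units: W = 350.2 N, H = 2.717e+09 Pa, K = 2.777e-07.
Volume removed: V = K·W·L/H = 2.777e-07 · 350.2 · 5.960 / 2.717e+09 = 2.133e-13 m³.
Mean wear depth h = V/A = 2.133e-13 / 1.715e-06 = 1.244e-07 m.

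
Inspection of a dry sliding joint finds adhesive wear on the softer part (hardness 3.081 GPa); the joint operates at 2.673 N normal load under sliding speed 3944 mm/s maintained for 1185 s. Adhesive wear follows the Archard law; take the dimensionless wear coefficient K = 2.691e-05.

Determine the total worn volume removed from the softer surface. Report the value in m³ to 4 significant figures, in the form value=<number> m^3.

value=1.091e-10 m^3

All working math keeps full float precision, and printed values are rounded, and one final rounding to 4 significant figures.
Convert: Sliding speed v = 3944 mm/s = 3.944 m/s. Distance covered L = v·t = 3.944 m/s × 1185 s = 4674 m.
Convert: Hardness H = 3.081 GPa = 3.081e+09 Pa.
Collected in SI base units: W = 2.673 N, H = 3.081e+09 Pa, K = 2.691e-05.
Worn volume V = K·W·L/H = 2.691e-05 · 2.673 · 4674 / 3.081e+09 = 1.091e-10 m³.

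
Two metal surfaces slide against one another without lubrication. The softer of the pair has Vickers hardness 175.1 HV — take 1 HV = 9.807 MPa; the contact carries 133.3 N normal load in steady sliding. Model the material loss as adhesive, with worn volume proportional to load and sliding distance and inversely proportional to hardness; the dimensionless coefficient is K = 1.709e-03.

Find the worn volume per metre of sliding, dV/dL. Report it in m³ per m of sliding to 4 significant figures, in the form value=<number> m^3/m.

value=1.327e-10 m^3/m

Every step maintains exact precision — intermediate values are displayed rounded. Rounded just once to four significant digits.
Convert: Hardness H = 175.1 HV × 9.807 MPa/HV = 1717 MPa = 1.717e+09 Pa.
Working in SI base units: W = 133.3 N, H = 1.717e+09 Pa, K = 1.709e-03.
Rate of wear dV/dL = K·W/H: 1.709e-03 · 133.3 / 1.717e+09 = 1.327e-10 m³/m.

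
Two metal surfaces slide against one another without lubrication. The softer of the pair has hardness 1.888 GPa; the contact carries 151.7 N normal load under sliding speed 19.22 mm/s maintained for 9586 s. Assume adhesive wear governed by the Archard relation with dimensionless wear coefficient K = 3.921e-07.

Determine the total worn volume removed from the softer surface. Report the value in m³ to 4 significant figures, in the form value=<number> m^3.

value=5.805e-12 m^3

Displayed values are rounded; each operation holds exact precision; rounded just once: four significant figures.
Sliding speed v = 19.22 mm/s = 0.01922 m/s. Distance covered L = v·t = 0.01922 m/s × 9586 s = 184.2 m.
Hardness H = 1.888 GPa = 1.888e+09 Pa.
SI base units throughout: W = 151.7 N, H = 1.888e+09 Pa, K = 3.921e-07.
The Archard volume V = K·W·L/H = 3.921e-07 · 151.7 · 184.2 / 1.888e+09 = 5.805e-12 m³.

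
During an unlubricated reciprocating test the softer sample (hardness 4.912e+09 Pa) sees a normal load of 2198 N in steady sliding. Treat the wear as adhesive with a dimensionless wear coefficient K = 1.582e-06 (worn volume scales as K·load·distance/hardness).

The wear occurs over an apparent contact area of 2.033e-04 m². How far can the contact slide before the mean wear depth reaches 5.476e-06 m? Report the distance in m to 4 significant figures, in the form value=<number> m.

value=1573 m

All arithmetic keeps exact precision — intermediate values are displayed rounded, and a lone final rounding to 4 significant figures.
SI base units throughout: W = 2198 N, H = 4.912e+09 Pa, K = 1.582e-06.
Permissible volume V_lim = h_lim·A = 5.476e-06 · 2.033e-04 = 1.113e-09 m³.
Inverting, life L = V_lim·H/(K·W) = 1.113e-09 · 4.912e+09 / (1.582e-06 · 2198) = 1573 m.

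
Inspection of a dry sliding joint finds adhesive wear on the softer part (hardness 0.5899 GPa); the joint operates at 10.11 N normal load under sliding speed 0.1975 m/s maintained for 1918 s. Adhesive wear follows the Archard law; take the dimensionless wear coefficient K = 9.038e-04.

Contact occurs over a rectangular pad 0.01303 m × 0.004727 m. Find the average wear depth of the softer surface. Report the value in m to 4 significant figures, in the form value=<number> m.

Each operation maintains full precision. Intermediate values are printed rounded, and one last rounding to four significant digits.
Distance L = v·t = 0.1975 m/s × 1918 s = 378.8 m.
Hardness H = 0.5899 GPa = 5.899e+08 Pa.
Contact area A = 0.01303 m × 0.004727 m = 6.159e-05 m².
SI base units throughout: W = 10.11 N, H = 5.899e+08 Pa, K = 9.038e-04.
Worn volume V = K·W·L/H = 9.038e-04 · 10.11 · 378.8 / 5.899e+08 = 5.868e-09 m³.
Depth h = V/A = 5.868e-09 / 6.159e-05 = 9.526e-05 m.

value=9.526e-05 m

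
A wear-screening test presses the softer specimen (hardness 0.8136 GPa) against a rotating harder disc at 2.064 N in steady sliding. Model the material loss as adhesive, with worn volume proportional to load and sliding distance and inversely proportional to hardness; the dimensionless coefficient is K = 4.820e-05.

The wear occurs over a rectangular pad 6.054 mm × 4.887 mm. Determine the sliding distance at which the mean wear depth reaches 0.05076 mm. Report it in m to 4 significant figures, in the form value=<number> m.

Displayed values are rounded — each operation maintains exact precision, and rounded just once to four significant figures.
Convert: Hardness H = 0.8136 GPa = 8.136e+08 Pa.
Convert: Pad sides 6.054 mm × 4.887 mm = 0.006054 m × 0.004887 m. Contact area A = 0.006054 m × 0.004887 m = 2.959e-05 m².
Convert: Depth limit h_lim = 0.05076 mm = 5.076e-05 m.
SI base units throughout: W = 2.064 N, H = 8.136e+08 Pa, K = 4.820e-05.
Allowed volume V_lim = h_lim·A = 5.076e-05 · 2.959e-05 = 1.502e-09 m³.
Life L = V_lim·H/(K·W) = 1.502e-09 · 8.136e+08 / (4.820e-05 · 2.064) = 1.228e+04 m.

value=1.228e+04 m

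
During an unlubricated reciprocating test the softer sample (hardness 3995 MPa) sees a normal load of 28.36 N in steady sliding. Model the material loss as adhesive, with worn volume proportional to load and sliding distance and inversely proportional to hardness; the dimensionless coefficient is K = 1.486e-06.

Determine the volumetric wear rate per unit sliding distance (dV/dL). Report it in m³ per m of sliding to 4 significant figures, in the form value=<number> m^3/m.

Shown intermediates are rounded — all arithmetic carries exact precision — a single final rounding, at 4 significant figures.
Hardness H = 3995 MPa = 3.995e+09 Pa.
Restated in SI base units: W = 28.36 N, H = 3.995e+09 Pa, K = 1.486e-06.
Wear rate dV/dL = K·W/H (no L dependence): 1.486e-06 · 28.36 / 3.995e+09 = 1.055e-14 m³/m.

value=1.055e-14 m^3/m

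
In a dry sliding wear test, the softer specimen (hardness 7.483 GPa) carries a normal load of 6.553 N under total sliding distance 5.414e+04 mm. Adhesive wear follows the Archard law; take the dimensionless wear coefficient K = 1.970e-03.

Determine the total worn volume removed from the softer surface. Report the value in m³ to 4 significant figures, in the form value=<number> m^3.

Each operation keeps full float precision — intermediate values appear rounded. Rounded just once, at four significant figures.
Convert: Sliding distance L = 5.414e+04 mm = 54.14 m.
Convert: Hardness H = 7.483 GPa = 7.483e+09 Pa.
In SI base units, W = 6.553 N, H = 7.483e+09 Pa, K = 1.970e-03.
Worn volume V = K·W·L/H = 1.970e-03 · 6.553 · 54.14 / 7.483e+09 = 9.340e-11 m³.

value=9.340e-11 m^3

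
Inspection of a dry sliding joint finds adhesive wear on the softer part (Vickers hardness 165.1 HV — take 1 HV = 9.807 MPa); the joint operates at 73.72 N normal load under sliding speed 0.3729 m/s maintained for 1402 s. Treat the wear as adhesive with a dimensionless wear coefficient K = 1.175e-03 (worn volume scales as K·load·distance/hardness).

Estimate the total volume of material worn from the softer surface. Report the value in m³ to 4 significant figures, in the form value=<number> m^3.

All arithmetic keeps exact precision. Quoted intermediates are rounded. Rounded just once to 4 significant digits.
Convert: Total distance L = v·t = 0.3729 m/s × 1402 s = 522.8 m.
Convert: Hardness H = 165.1 HV × 9.807 MPa/HV = 1619 MPa = 1.619e+09 Pa.
As SI base values: W = 73.72 N, H = 1.619e+09 Pa, K = 1.175e-03.
Apply Archard: V = K·W·L/H = 1.175e-03 · 73.72 · 522.8 / 1.619e+09 = 2.797e-08 m³.

value=2.797e-08 m^3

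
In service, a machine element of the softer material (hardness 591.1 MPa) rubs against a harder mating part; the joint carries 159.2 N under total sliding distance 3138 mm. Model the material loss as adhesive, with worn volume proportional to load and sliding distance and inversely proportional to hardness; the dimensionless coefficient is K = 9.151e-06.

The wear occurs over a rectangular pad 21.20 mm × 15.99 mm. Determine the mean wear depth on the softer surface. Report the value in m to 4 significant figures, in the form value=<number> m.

All arithmetic carries full precision — intermediates are printed rounded; one final rounding to 4 significant figures.
The distance L = 3138 mm = 3.138 m.
Hardness H = 591.1 MPa = 5.911e+08 Pa.
Pad sides 21.20 mm × 15.99 mm = 0.02120 m × 0.01599 m. Contact area A = 0.02120 m × 0.01599 m = 3.390e-04 m².
Collected in SI base units: W = 159.2 N, H = 5.911e+08 Pa, K = 9.151e-06.
Wear volume V = K·W·L/H = 9.151e-06 · 159.2 · 3.138 / 5.911e+08 = 7.734e-12 m³.
Mean wear depth h = V/A = 7.734e-12 / 3.390e-04 = 2.281e-08 m.

value=2.281e-08 m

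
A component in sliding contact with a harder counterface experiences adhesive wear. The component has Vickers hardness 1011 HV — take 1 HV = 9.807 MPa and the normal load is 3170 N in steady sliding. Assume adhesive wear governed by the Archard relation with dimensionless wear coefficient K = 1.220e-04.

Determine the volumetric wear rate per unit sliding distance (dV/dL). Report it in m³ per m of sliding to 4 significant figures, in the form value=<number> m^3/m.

All arithmetic carries full precision — quoted intermediates are rounded; a lone final rounding, at four significant figures.
Hardness H = 1011 HV × 9.807 MPa/HV = 9915 MPa = 9.915e+09 Pa.
Restated in SI base units: W = 3170 N, H = 9.915e+09 Pa, K = 1.220e-04.
Sliding wear rate dV/dL = K·W/H, per unit distance: 1.220e-04 · 3170 / 9.915e+09 = 3.901e-11 m³/m.

value=3.901e-11 m^3/m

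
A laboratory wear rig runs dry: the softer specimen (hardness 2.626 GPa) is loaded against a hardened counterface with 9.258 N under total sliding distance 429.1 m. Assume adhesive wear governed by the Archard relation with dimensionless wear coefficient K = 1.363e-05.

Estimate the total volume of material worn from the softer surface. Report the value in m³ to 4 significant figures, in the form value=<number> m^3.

Intermediates are printed rounded, and the computation carries exact precision, and a single final rounding to four significant digits.
Convert: Hardness H = 2.626 GPa = 2.626e+09 Pa.
In SI base units, W = 9.258 N, H = 2.626e+09 Pa, K = 1.363e-05.
Archard relation: V = K·W·L/H = 1.363e-05 · 9.258 · 429.1 / 2.626e+09 = 2.062e-11 m³.

value=2.062e-11 m^3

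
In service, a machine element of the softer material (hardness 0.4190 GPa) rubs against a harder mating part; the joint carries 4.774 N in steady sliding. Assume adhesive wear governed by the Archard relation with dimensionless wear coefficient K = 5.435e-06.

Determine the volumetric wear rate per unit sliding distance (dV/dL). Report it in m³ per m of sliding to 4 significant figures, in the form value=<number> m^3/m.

Every step maintains full precision — the intermediates are shown rounded. Rounded just once: 4 significant figures.
Convert: Hardness H = 0.4190 GPa = 4.190e+08 Pa.
Restated in SI base units: W = 4.774 N, H = 4.190e+08 Pa, K = 5.435e-06.
Rate of wear dV/dL = K·W/H: 5.435e-06 · 4.774 / 4.190e+08 = 6.193e-14 m³/m.

value=6.193e-14 m^3/m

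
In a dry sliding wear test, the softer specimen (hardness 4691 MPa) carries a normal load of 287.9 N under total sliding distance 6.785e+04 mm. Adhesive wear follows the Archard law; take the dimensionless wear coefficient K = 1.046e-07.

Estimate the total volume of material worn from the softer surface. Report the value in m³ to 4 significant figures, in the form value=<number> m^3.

Intermediate values appear rounded — the computation keeps exact precision; rounded just once to 4 significant figures.
Convert: Total distance L = 6.785e+04 mm = 67.85 m.
Convert: Hardness H = 4691 MPa = 4.691e+09 Pa.
SI base units throughout: W = 287.9 N, H = 4.691e+09 Pa, K = 1.046e-07.
Apply Archard: V = K·W·L/H = 1.046e-07 · 287.9 · 67.85 / 4.691e+09 = 4.356e-13 m³.

value=4.356e-13 m^3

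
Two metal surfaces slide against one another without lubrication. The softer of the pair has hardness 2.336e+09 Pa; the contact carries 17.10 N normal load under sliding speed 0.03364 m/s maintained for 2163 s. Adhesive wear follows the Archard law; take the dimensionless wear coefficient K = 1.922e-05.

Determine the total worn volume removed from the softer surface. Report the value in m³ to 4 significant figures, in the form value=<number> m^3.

The intermediates appear rounded; all arithmetic holds full precision, and rounded just once: four significant digits.
Total distance L = v·t = 0.03364 m/s × 2163 s = 72.76 m.
Restated in SI base units: W = 17.10 N, H = 2.336e+09 Pa, K = 1.922e-05.
Archard volume V = K·W·L/H = 1.922e-05 · 17.10 · 72.76 / 2.336e+09 = 1.024e-11 m³.

value=1.024e-11 m^3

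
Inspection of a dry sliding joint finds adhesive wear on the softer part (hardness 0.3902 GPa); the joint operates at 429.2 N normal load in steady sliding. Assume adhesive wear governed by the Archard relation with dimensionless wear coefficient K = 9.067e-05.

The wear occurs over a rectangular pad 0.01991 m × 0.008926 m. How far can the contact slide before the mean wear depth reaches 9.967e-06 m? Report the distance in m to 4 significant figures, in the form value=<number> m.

value=17.76 m

All arithmetic holds full float precision, and intermediate values are printed rounded, and a single final rounding, at 4 significant figures.
Convert: Hardness H = 0.3902 GPa = 3.902e+08 Pa.
Convert: Contact area A = 0.01991 m × 0.008926 m = 1.777e-04 m².
Restated in SI base units: W = 429.2 N, H = 3.902e+08 Pa, K = 9.067e-05.
Wearable volume V_lim = h_lim·A = 9.967e-06 · 1.777e-04 = 1.771e-09 m³.
Sliding life L = V_lim·H/(K·W) = 1.771e-09 · 3.902e+08 / (9.067e-05 · 429.2) = 17.76 m.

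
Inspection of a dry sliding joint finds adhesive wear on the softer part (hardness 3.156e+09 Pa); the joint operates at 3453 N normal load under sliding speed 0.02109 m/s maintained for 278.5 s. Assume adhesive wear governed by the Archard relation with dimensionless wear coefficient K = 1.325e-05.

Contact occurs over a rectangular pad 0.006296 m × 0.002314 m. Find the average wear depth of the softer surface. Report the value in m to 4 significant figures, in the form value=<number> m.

value=5.845e-06 m

Intermediates are shown rounded; every step holds full float precision. Rounded just once: 4 significant figures.
Convert: Distance covered L = v·t = 0.02109 m/s × 278.5 s = 5.874 m.
Convert: Contact area A = 0.006296 m × 0.002314 m = 1.457e-05 m².
SI base units throughout: W = 3453 N, H = 3.156e+09 Pa, K = 1.325e-05.
Archard relation: V = K·W·L/H = 1.325e-05 · 3453 · 5.874 / 3.156e+09 = 8.515e-11 m³.
Mean wear depth h = V/A = 8.515e-11 / 1.457e-05 = 5.845e-06 m.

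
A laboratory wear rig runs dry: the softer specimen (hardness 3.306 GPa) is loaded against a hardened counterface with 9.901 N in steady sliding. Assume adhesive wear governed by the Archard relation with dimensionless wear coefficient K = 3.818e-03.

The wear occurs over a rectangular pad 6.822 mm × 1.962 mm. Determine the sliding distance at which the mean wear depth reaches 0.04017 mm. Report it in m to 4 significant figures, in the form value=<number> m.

The algebra keeps exact precision. The intermediates are printed rounded; a lone final rounding, at 4 significant digits.
Convert: Hardness H = 3.306 GPa = 3.306e+09 Pa.
Convert: Pad sides 6.822 mm × 1.962 mm = 0.006822 m × 0.001962 m. Contact area A = 0.006822 m × 0.001962 m = 1.338e-05 m².
Convert: Depth limit h_lim = 0.04017 mm = 4.017e-05 m.
In SI base units: W = 9.901 N, H = 3.306e+09 Pa, K = 3.818e-03.
Allowed volume V_lim = h_lim·A = 4.017e-05 · 1.338e-05 = 5.377e-10 m³.
Inverting, life L = V_lim·H/(K·W) = 5.377e-10 · 3.306e+09 / (3.818e-03 · 9.901) = 47.02 m.

value=47.02 m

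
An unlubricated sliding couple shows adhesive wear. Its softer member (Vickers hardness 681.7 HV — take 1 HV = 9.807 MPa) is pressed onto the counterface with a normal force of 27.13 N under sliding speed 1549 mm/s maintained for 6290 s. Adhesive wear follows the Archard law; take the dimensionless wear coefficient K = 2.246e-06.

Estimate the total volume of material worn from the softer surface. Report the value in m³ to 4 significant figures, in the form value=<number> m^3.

The algebra carries exact precision. Intermediates appear rounded — a single final rounding: 4 significant figures.
Sliding speed v = 1549 mm/s = 1.549 m/s. Distance L = v·t = 1.549 m/s × 6290 s = 9743 m.
Hardness H = 681.7 HV × 9.807 MPa/HV = 6685 MPa = 6.685e+09 Pa.
Expressed in SI base units: W = 27.13 N, H = 6.685e+09 Pa, K = 2.246e-06.
Archard volume V = K·W·L/H = 2.246e-06 · 27.13 · 9743 / 6.685e+09 = 8.880e-11 m³.

value=8.880e-11 m^3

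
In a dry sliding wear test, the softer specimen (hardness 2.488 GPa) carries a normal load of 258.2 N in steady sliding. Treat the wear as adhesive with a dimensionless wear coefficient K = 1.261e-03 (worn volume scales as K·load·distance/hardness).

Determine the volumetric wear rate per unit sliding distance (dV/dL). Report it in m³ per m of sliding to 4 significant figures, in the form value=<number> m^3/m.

value=1.309e-10 m^3/m

The computation keeps exact precision. Intermediate values are printed rounded; rounded just once: 4 significant digits.
Convert: Hardness H = 2.488 GPa = 2.488e+09 Pa.
Working in SI base units: W = 258.2 N, H = 2.488e+09 Pa, K = 1.261e-03.
Wear rate dV/dL = K·W/H (no L dependence): 1.261e-03 · 258.2 / 2.488e+09 = 1.309e-10 m³/m.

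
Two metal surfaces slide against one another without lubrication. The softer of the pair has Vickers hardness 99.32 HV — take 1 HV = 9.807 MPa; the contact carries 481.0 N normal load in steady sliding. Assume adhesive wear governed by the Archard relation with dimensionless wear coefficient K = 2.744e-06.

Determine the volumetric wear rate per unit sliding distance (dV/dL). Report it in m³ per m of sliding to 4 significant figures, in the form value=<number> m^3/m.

value=1.355e-12 m^3/m

Shown intermediates are rounded. The computation carries exact precision; a single final rounding to four significant figures.
Convert: Hardness H = 99.32 HV × 9.807 MPa/HV = 974.0 MPa = 9.740e+08 Pa.
In SI base units, W = 481.0 N, H = 9.740e+08 Pa, K = 2.744e-06.
Wear rate dV/dL = K·W/H (independent of L): 2.744e-06 · 481.0 / 9.740e+08 = 1.355e-12 m³/m.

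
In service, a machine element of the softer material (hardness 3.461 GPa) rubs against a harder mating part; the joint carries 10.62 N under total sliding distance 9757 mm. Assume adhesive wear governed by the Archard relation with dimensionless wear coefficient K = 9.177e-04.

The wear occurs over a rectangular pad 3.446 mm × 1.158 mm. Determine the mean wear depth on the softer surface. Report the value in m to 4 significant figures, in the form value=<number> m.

value=6.885e-06 m

Intermediate values are printed rounded. The computation keeps exact precision. Rounded just once, at four significant figures.
The distance L = 9757 mm = 9.757 m.
Hardness H = 3.461 GPa = 3.461e+09 Pa.
Pad sides 3.446 mm × 1.158 mm = 0.003446 m × 0.001158 m. Contact area A = 0.003446 m × 0.001158 m = 3.990e-06 m².
Restated in SI base units: W = 10.62 N, H = 3.461e+09 Pa, K = 9.177e-04.
Archard volume V = K·W·L/H = 9.177e-04 · 10.62 · 9.757 / 3.461e+09 = 2.748e-11 m³.
Depth h = V/A = 2.748e-11 / 3.990e-06 = 6.885e-06 m.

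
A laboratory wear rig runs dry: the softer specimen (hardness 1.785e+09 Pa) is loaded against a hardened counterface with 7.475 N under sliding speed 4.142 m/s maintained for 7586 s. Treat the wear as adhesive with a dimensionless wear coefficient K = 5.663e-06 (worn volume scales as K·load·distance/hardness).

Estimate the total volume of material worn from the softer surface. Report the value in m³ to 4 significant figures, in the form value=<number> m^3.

Intermediate values appear rounded. All arithmetic keeps exact precision — a lone final rounding: 4 significant digits.
Path length L = v·t = 4.142 m/s × 7586 s = 3.142e+04 m.
Restated in SI base units: W = 7.475 N, H = 1.785e+09 Pa, K = 5.663e-06.
By Archard's law, V = K·W·L/H = 5.663e-06 · 7.475 · 3.142e+04 / 1.785e+09 = 7.451e-10 m³.

value=7.451e-10 m^3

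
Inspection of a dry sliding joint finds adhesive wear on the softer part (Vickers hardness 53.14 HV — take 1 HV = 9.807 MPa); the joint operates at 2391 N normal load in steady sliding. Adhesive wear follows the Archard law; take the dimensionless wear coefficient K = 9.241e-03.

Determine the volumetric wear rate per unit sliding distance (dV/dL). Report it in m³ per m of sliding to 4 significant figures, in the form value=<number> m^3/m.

value=4.240e-08 m^3/m

The intermediates are printed rounded; the algebra runs at full float precision, and one final rounding, at four significant figures.
Hardness H = 53.14 HV × 9.807 MPa/HV = 521.1 MPa = 5.211e+08 Pa.
In SI base units: W = 2391 N, H = 5.211e+08 Pa, K = 9.241e-03.
The wear rate dV/dL = K·W/H (independent of L): 9.241e-03 · 2391 / 5.211e+08 = 4.240e-08 m³/m.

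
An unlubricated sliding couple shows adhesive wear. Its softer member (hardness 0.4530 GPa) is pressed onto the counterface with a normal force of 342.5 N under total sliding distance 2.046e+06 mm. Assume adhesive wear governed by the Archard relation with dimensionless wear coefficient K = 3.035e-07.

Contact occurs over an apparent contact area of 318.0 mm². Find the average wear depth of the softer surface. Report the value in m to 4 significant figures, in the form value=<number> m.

All arithmetic carries full precision; the intermediates are displayed rounded. Rounded once at the end to four significant digits.
Distance L = 2.046e+06 mm = 2046 m.
Hardness H = 0.4530 GPa = 4.530e+08 Pa.
Contact area A = 318.0 mm² = 3.180e-04 m².
SI base units throughout: W = 342.5 N, H = 4.530e+08 Pa, K = 3.035e-07.
Archard relation: V = K·W·L/H = 3.035e-07 · 342.5 · 2046 / 4.530e+08 = 4.695e-10 m³.
Average depth h = V/A = 4.695e-10 / 3.180e-04 = 1.476e-06 m.

value=1.476e-06 m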